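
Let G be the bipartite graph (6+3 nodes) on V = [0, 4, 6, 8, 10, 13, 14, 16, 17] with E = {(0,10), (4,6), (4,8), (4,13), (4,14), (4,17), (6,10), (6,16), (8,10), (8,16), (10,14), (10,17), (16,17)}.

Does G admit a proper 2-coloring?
Yes, G is 2-colorable

A valid 2-coloring: color 1: [4, 10, 16]; color 2: [0, 6, 8, 13, 14, 17].
(χ(G) = 2 ≤ 2.)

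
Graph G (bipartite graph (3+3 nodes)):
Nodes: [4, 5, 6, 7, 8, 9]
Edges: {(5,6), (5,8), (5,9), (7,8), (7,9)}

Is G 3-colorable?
Yes, G is 3-colorable

A valid 3-coloring: color 1: [4, 5, 7]; color 2: [6, 8, 9].
(χ(G) = 2 ≤ 3.)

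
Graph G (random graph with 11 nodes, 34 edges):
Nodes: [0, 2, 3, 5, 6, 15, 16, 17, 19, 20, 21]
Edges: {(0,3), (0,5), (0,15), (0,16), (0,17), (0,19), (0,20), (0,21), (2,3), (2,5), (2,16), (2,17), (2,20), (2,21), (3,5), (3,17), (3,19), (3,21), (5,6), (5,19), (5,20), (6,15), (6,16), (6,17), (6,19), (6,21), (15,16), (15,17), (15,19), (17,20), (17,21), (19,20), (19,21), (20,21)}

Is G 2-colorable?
The clique on vertices [0, 3, 17, 21] has size 4 > 2, so it alone needs 4 colors.

No, G is not 2-colorable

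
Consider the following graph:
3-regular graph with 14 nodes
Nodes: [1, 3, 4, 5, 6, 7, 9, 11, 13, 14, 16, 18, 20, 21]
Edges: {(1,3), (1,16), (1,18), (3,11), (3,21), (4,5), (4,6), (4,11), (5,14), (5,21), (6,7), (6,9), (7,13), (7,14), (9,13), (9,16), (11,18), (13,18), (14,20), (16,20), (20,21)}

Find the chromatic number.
χ(G) = 3

Clique number ω(G) = 2 (lower bound: χ ≥ ω).
Odd cycle [5, 14, 20, 16, 9, 6, 4] needs 3 colors (χ ≥ 3).
The coloring below uses 3 colors, so χ(G) = 3.
A valid 3-coloring: color 1: [6, 11, 13, 14, 16, 21]; color 2: [1, 4, 7, 9, 20]; color 3: [3, 5, 18].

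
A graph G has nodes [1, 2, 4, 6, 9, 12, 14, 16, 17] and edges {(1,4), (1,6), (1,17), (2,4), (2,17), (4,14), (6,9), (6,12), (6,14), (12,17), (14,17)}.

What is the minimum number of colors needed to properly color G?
Clique number ω(G) = 2 (lower bound: χ ≥ ω).
The graph is bipartite (no odd cycle), so 2 colors suffice: χ(G) = 2.
A valid 2-coloring: color 1: [4, 6, 16, 17]; color 2: [1, 2, 9, 12, 14].

χ(G) = 2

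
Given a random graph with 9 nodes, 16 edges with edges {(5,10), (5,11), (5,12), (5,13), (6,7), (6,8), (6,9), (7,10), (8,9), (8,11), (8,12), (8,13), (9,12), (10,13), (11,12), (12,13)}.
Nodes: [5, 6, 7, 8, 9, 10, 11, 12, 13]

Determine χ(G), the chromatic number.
Clique number ω(G) = 3 (lower bound: χ ≥ ω).
The clique on [8, 9, 12] has size 3, forcing χ ≥ 3, and the coloring below uses 3 colors, so χ(G) = 3.
A valid 3-coloring: color 1: [5, 7, 8]; color 2: [6, 10, 12]; color 3: [9, 11, 13].

χ(G) = 3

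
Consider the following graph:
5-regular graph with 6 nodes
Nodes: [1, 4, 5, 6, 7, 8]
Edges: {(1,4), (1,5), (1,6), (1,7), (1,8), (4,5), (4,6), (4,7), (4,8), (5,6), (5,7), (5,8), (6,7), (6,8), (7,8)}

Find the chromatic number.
χ(G) = 6

Clique number ω(G) = 6 (lower bound: χ ≥ ω).
The clique on [1, 4, 5, 6, 7, 8] has size 6, forcing χ ≥ 6, and the coloring below uses 6 colors, so χ(G) = 6.
A valid 6-coloring: color 1: [1]; color 2: [4]; color 3: [8]; color 4: [6]; color 5: [5]; color 6: [7].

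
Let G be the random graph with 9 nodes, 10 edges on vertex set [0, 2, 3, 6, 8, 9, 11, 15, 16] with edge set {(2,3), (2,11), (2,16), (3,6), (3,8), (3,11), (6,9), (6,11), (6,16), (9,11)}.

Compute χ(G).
Clique number ω(G) = 3 (lower bound: χ ≥ ω).
The clique on [2, 3, 11] has size 3, forcing χ ≥ 3, and the coloring below uses 3 colors, so χ(G) = 3.
A valid 3-coloring: color 1: [0, 2, 6, 8, 15]; color 2: [11, 16]; color 3: [3, 9].

χ(G) = 3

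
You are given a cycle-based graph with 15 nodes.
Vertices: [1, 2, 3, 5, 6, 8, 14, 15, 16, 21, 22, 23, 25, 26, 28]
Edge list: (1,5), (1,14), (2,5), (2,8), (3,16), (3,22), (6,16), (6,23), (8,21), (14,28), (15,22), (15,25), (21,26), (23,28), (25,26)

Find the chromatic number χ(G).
χ(G) = 3

Clique number ω(G) = 2 (lower bound: χ ≥ ω).
Odd cycle [26, 25, 15, 22, 3, 16, 6, 23, 28, 14, 1, 5, 2, 8, 21] needs 3 colors (χ ≥ 3).
The coloring below uses 3 colors, so χ(G) = 3.
A valid 3-coloring: color 1: [1, 3, 6, 8, 15, 26, 28]; color 2: [5, 14, 16, 21, 22, 23, 25]; color 3: [2].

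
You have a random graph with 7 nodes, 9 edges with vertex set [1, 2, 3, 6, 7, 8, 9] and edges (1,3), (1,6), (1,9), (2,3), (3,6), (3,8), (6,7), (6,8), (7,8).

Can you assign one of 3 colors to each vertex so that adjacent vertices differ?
A valid 3-coloring: color 1: [2, 6, 9]; color 2: [3, 7]; color 3: [1, 8].
(χ(G) = 3 ≤ 3.)

Yes, G is 3-colorable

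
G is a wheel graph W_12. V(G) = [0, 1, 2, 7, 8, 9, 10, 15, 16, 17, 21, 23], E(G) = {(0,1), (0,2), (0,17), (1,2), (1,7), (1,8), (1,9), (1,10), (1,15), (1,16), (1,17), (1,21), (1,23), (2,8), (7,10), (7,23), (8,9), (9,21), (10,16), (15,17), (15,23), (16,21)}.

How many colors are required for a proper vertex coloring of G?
χ(G) = 4

Clique number ω(G) = 3 (lower bound: χ ≥ ω).
Odd cycle [16, 21, 9, 8, 2, 0, 17, 15, 23, 7, 10] needs 3 colors (χ ≥ 3).
Vertex 1 is adjacent to every vertex of [0, 2, 7, 8, 9, 10, 15, 16, 17, 21, 23], which already need 3 colors among themselves, so 1 needs a new color (χ ≥ 4).
The coloring below uses 4 colors, so χ(G) = 4.
A valid 4-coloring: color 1: [1]; color 2: [2, 7, 9, 16, 17]; color 3: [0, 8, 10, 15, 21]; color 4: [23].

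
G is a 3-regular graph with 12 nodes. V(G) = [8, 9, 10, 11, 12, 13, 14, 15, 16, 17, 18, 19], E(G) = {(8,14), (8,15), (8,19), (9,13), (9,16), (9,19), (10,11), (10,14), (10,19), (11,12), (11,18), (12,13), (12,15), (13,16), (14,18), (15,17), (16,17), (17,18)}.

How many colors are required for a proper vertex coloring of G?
χ(G) = 3

Clique number ω(G) = 3 (lower bound: χ ≥ ω).
The clique on [9, 13, 16] has size 3, forcing χ ≥ 3, and the coloring below uses 3 colors, so χ(G) = 3.
A valid 3-coloring: color 1: [8, 9, 10, 12, 17]; color 2: [11, 13, 14, 15, 19]; color 3: [16, 18].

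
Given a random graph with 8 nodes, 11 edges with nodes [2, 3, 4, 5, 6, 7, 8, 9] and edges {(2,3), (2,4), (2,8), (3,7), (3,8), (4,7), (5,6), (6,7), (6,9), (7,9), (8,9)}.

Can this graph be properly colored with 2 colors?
No, G is not 2-colorable

The clique on vertices [2, 3, 8] has size 3 > 2, so it alone needs 3 colors.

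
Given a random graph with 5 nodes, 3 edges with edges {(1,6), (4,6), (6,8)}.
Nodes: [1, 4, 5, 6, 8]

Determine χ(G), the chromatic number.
Clique number ω(G) = 2 (lower bound: χ ≥ ω).
The graph is bipartite (no odd cycle), so 2 colors suffice: χ(G) = 2.
A valid 2-coloring: color 1: [5, 6]; color 2: [1, 4, 8].

χ(G) = 2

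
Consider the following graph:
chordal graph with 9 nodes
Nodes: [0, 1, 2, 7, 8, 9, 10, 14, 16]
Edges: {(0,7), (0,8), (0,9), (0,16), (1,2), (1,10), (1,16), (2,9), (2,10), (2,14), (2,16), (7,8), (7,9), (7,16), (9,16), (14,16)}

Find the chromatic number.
Clique number ω(G) = 4 (lower bound: χ ≥ ω).
The clique on [0, 7, 9, 16] has size 4, forcing χ ≥ 4, and the coloring below uses 4 colors, so χ(G) = 4.
A valid 4-coloring: color 1: [8, 10, 16]; color 2: [0, 2]; color 3: [1, 9, 14]; color 4: [7].

χ(G) = 4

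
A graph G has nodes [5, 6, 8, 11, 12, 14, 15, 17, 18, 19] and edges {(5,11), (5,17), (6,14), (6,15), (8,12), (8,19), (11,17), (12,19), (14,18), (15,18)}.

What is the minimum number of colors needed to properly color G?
χ(G) = 3

Clique number ω(G) = 3 (lower bound: χ ≥ ω).
The clique on [5, 11, 17] has size 3, forcing χ ≥ 3, and the coloring below uses 3 colors, so χ(G) = 3.
A valid 3-coloring: color 1: [6, 8, 17, 18]; color 2: [5, 12, 14, 15]; color 3: [11, 19].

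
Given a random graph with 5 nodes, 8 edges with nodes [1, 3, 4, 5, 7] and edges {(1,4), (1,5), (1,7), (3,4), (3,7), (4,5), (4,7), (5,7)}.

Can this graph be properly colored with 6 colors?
Yes, G is 6-colorable

A valid 6-coloring: color 1: [4]; color 2: [7]; color 3: [3, 5]; color 4: [1].
(χ(G) = 4 ≤ 6.)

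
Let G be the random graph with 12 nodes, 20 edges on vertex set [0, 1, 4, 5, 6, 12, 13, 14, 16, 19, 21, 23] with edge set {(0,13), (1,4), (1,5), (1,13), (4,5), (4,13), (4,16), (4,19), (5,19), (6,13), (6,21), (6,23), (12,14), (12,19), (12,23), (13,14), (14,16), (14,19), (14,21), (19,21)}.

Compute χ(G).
χ(G) = 3

Clique number ω(G) = 3 (lower bound: χ ≥ ω).
The clique on [1, 4, 13] has size 3, forcing χ ≥ 3, and the coloring below uses 3 colors, so χ(G) = 3.
A valid 3-coloring: color 1: [0, 4, 14, 23]; color 2: [5, 12, 13, 16, 21]; color 3: [1, 6, 19].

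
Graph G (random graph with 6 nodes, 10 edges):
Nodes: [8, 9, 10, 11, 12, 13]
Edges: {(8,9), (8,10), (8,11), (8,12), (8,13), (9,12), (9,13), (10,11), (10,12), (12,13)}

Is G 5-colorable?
Yes, G is 5-colorable

A valid 5-coloring: color 1: [8]; color 2: [11, 12]; color 3: [10, 13]; color 4: [9].
(χ(G) = 4 ≤ 5.)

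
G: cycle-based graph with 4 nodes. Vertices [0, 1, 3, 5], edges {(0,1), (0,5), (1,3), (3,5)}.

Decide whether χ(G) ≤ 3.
Yes, G is 3-colorable

A valid 3-coloring: color 1: [1, 5]; color 2: [0, 3].
(χ(G) = 2 ≤ 3.)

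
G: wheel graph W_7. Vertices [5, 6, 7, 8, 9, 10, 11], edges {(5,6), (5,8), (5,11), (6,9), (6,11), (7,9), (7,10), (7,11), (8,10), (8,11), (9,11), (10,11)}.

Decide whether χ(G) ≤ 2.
No, G is not 2-colorable

The clique on vertices [6, 9, 11] has size 3 > 2, so it alone needs 3 colors.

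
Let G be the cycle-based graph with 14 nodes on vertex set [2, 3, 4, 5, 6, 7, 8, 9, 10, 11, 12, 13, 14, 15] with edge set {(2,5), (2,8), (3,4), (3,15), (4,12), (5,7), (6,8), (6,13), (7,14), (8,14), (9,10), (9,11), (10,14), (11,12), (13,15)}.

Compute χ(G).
Clique number ω(G) = 2 (lower bound: χ ≥ ω).
Odd cycle [2, 5, 7, 14, 8] needs 3 colors (χ ≥ 3).
The coloring below uses 3 colors, so χ(G) = 3.
A valid 3-coloring: color 1: [3, 5, 8, 10, 11, 13]; color 2: [2, 4, 6, 9, 14, 15]; color 3: [7, 12].

χ(G) = 3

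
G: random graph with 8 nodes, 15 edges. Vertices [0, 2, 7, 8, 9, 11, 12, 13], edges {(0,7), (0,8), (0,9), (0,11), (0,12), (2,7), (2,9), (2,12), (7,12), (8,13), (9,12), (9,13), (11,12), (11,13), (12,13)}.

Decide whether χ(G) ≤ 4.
A valid 4-coloring: color 1: [8, 12]; color 2: [0, 2, 13]; color 3: [7, 9, 11].
(χ(G) = 3 ≤ 4.)

Yes, G is 4-colorable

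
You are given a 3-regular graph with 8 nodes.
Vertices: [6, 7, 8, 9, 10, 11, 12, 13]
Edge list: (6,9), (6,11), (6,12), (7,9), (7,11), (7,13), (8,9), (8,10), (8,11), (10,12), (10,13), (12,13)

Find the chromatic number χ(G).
Clique number ω(G) = 3 (lower bound: χ ≥ ω).
The clique on [10, 12, 13] has size 3, forcing χ ≥ 3, and the coloring below uses 3 colors, so χ(G) = 3.
A valid 3-coloring: color 1: [6, 7, 10]; color 2: [9, 11, 13]; color 3: [8, 12].

χ(G) = 3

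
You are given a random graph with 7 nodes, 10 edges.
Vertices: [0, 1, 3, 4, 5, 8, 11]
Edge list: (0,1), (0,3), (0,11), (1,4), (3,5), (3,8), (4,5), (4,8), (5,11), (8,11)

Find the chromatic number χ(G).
χ(G) = 3

Clique number ω(G) = 2 (lower bound: χ ≥ ω).
Odd cycle [11, 8, 4, 1, 0] needs 3 colors (χ ≥ 3).
The coloring below uses 3 colors, so χ(G) = 3.
A valid 3-coloring: color 1: [1, 5, 8]; color 2: [0, 4]; color 3: [3, 11].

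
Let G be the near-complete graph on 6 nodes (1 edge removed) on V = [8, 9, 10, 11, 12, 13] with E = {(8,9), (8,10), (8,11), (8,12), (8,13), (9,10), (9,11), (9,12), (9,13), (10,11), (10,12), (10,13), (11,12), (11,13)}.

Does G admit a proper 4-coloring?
The clique on vertices [8, 9, 10, 11, 12] has size 5 > 4, so it alone needs 5 colors.

No, G is not 4-colorable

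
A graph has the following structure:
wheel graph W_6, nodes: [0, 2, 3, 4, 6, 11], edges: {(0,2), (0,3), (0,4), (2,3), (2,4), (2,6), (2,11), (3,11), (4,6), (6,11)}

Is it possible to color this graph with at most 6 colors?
A valid 6-coloring: color 1: [2]; color 2: [3, 6]; color 3: [4, 11]; color 4: [0].
(χ(G) = 4 ≤ 6.)

Yes, G is 6-colorable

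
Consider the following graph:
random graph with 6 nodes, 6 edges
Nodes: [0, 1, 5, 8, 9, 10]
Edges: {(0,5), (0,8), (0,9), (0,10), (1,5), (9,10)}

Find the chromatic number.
Clique number ω(G) = 3 (lower bound: χ ≥ ω).
The clique on [0, 9, 10] has size 3, forcing χ ≥ 3, and the coloring below uses 3 colors, so χ(G) = 3.
A valid 3-coloring: color 1: [0, 1]; color 2: [5, 8, 10]; color 3: [9].

χ(G) = 3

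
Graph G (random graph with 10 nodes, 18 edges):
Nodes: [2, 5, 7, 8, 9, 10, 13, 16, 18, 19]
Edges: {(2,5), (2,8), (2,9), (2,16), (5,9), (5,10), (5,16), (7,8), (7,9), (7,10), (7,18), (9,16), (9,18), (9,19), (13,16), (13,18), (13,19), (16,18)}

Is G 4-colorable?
A valid 4-coloring: color 1: [8, 9, 10, 13]; color 2: [7, 16, 19]; color 3: [5, 18]; color 4: [2].
(χ(G) = 4 ≤ 4.)

Yes, G is 4-colorable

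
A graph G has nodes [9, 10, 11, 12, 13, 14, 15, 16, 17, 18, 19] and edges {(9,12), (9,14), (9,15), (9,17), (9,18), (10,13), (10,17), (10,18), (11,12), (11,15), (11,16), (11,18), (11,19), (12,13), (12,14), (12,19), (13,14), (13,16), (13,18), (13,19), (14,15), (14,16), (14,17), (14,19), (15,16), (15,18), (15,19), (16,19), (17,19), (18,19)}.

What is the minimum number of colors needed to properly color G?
Clique number ω(G) = 4 (lower bound: χ ≥ ω).
The clique on [11, 15, 18, 19] has size 4, forcing χ ≥ 4, and the coloring below uses 4 colors, so χ(G) = 4.
A valid 4-coloring: color 1: [9, 10, 19]; color 2: [11, 14]; color 3: [13, 15, 17]; color 4: [12, 16, 18].

χ(G) = 4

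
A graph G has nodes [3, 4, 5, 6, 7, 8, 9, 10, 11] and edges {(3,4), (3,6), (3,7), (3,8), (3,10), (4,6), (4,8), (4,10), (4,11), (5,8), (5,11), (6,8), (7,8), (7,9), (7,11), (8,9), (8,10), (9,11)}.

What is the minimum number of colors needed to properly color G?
Clique number ω(G) = 4 (lower bound: χ ≥ ω).
The clique on [3, 4, 8, 10] has size 4, forcing χ ≥ 4, and the coloring below uses 4 colors, so χ(G) = 4.
A valid 4-coloring: color 1: [8, 11]; color 2: [4, 5, 7]; color 3: [3, 9]; color 4: [6, 10].

χ(G) = 4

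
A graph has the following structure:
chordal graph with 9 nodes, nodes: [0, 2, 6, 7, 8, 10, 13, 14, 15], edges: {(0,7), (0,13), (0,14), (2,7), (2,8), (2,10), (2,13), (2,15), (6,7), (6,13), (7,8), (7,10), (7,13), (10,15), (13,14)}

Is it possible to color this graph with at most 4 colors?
Yes, G is 4-colorable

A valid 4-coloring: color 1: [7, 14, 15]; color 2: [8, 10, 13]; color 3: [0, 2, 6].
(χ(G) = 3 ≤ 4.)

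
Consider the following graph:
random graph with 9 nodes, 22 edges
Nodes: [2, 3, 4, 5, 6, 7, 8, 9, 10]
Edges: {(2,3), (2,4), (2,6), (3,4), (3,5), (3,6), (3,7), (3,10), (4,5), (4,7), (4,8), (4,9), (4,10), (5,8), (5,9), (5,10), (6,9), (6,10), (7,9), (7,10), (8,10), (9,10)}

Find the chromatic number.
Clique number ω(G) = 4 (lower bound: χ ≥ ω).
The clique on [4, 5, 8, 10] has size 4, forcing χ ≥ 4, and the coloring below uses 4 colors, so χ(G) = 4.
A valid 4-coloring: color 1: [2, 10]; color 2: [4, 6]; color 3: [3, 8, 9]; color 4: [5, 7].

χ(G) = 4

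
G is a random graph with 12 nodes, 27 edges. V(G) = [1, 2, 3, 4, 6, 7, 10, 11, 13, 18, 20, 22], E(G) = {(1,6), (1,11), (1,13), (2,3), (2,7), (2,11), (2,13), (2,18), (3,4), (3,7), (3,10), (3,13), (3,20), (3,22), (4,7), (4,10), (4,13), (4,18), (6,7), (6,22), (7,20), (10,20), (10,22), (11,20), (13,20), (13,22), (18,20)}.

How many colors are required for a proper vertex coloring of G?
χ(G) = 3

Clique number ω(G) = 3 (lower bound: χ ≥ ω).
The clique on [3, 10, 20] has size 3, forcing χ ≥ 3, and the coloring below uses 3 colors, so χ(G) = 3.
A valid 3-coloring: color 1: [3, 6, 11, 18]; color 2: [1, 2, 4, 20, 22]; color 3: [7, 10, 13].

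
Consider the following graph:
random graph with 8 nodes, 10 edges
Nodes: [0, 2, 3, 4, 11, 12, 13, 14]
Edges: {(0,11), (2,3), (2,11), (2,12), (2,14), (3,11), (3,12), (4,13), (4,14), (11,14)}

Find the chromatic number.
χ(G) = 3

Clique number ω(G) = 3 (lower bound: χ ≥ ω).
The clique on [2, 3, 11] has size 3, forcing χ ≥ 3, and the coloring below uses 3 colors, so χ(G) = 3.
A valid 3-coloring: color 1: [4, 11, 12]; color 2: [0, 2, 13]; color 3: [3, 14].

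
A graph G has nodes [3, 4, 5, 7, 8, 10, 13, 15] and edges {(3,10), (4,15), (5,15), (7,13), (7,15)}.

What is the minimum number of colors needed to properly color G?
χ(G) = 2

Clique number ω(G) = 2 (lower bound: χ ≥ ω).
The graph is bipartite (no odd cycle), so 2 colors suffice: χ(G) = 2.
A valid 2-coloring: color 1: [3, 8, 13, 15]; color 2: [4, 5, 7, 10].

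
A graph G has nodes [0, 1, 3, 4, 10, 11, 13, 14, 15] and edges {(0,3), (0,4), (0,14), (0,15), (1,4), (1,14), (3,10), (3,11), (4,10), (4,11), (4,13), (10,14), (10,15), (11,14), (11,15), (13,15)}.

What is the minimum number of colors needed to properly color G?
Clique number ω(G) = 2 (lower bound: χ ≥ ω).
The graph is bipartite (no odd cycle), so 2 colors suffice: χ(G) = 2.
A valid 2-coloring: color 1: [3, 4, 14, 15]; color 2: [0, 1, 10, 11, 13].

χ(G) = 2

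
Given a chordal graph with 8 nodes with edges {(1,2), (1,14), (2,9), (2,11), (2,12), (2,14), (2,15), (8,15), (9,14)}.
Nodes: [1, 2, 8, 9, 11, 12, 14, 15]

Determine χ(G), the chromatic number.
Clique number ω(G) = 3 (lower bound: χ ≥ ω).
The clique on [2, 9, 14] has size 3, forcing χ ≥ 3, and the coloring below uses 3 colors, so χ(G) = 3.
A valid 3-coloring: color 1: [2, 8]; color 2: [11, 12, 14, 15]; color 3: [1, 9].

χ(G) = 3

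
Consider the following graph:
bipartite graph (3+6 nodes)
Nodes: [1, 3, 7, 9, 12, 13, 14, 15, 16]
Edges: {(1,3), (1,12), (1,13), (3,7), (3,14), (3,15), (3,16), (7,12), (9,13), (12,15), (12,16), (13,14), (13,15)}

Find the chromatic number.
Clique number ω(G) = 2 (lower bound: χ ≥ ω).
The graph is bipartite (no odd cycle), so 2 colors suffice: χ(G) = 2.
A valid 2-coloring: color 1: [3, 12, 13]; color 2: [1, 7, 9, 14, 15, 16].

χ(G) = 2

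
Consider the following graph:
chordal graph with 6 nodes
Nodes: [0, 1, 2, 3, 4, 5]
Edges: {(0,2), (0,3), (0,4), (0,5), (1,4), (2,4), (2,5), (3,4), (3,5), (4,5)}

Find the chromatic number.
χ(G) = 4

Clique number ω(G) = 4 (lower bound: χ ≥ ω).
The clique on [0, 2, 4, 5] has size 4, forcing χ ≥ 4, and the coloring below uses 4 colors, so χ(G) = 4.
A valid 4-coloring: color 1: [4]; color 2: [0, 1]; color 3: [5]; color 4: [2, 3].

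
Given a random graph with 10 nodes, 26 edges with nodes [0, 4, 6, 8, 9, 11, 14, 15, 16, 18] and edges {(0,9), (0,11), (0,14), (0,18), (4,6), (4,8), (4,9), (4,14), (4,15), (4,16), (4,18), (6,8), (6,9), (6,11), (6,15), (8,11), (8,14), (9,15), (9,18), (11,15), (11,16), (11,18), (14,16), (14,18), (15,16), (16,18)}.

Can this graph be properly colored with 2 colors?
The clique on vertices [4, 14, 16, 18] has size 4 > 2, so it alone needs 4 colors.

No, G is not 2-colorable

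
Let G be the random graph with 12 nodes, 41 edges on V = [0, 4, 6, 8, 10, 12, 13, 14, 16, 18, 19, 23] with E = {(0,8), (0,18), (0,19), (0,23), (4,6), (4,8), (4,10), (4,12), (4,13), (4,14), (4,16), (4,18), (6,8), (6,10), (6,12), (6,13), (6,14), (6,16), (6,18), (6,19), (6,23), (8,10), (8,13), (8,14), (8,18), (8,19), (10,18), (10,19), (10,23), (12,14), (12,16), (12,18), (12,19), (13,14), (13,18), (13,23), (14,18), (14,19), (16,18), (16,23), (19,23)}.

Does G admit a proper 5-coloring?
The clique on vertices [4, 6, 8, 13, 14, 18] has size 6 > 5, so it alone needs 6 colors.

No, G is not 5-colorable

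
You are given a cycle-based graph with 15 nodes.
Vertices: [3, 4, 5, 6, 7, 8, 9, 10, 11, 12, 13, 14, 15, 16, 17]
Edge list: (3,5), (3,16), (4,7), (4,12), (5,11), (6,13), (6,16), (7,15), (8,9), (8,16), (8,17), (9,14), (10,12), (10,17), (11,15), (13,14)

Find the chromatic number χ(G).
χ(G) = 3

Clique number ω(G) = 2 (lower bound: χ ≥ ω).
Odd cycle [7, 4, 12, 10, 17, 8, 16, 3, 5, 11, 15] needs 3 colors (χ ≥ 3).
The coloring below uses 3 colors, so χ(G) = 3.
A valid 3-coloring: color 1: [3, 4, 6, 8, 10, 14, 15]; color 2: [7, 9, 11, 12, 13, 16, 17]; color 3: [5].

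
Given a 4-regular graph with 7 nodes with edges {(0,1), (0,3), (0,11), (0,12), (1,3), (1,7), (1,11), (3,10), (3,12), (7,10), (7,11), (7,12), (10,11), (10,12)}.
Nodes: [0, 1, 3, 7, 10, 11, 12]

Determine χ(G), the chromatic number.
Clique number ω(G) = 3 (lower bound: χ ≥ ω).
Suppose a proper 3-coloring c exists. The clique [0, 1, 3] takes 3 distinct colors; by symmetry let c(0) = 1, c(1) = 2, c(3) = 3.
- Vertex 11: neighbors [0, 1] already have colors [1, 2] ⇒ c(11) = 3.
- Vertex 7: neighbors [1, 11] already have colors [2, 3] ⇒ c(7) = 1.
- Vertex 10: neighbors [7, 3] already have colors [1, 3] ⇒ c(10) = 2.
- Vertex 12: neighbors [0, 10, 3] already have colors [1, 2, 3] — all 3 colors blocked. Contradiction.
The forced assignments end in a contradiction, so G has no proper 3-coloring (χ ≥ 4).
The coloring below uses 4 colors, so χ(G) = 4.
A valid 4-coloring: color 1: [1, 10]; color 2: [0, 7]; color 3: [3, 11]; color 4: [12].

χ(G) = 4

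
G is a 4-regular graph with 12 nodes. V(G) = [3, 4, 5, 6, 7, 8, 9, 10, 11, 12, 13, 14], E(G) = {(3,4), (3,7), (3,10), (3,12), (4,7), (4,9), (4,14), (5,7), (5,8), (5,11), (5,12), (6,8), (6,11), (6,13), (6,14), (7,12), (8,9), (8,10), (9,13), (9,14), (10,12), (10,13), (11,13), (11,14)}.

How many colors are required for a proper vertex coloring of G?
χ(G) = 3

Clique number ω(G) = 3 (lower bound: χ ≥ ω).
The clique on [3, 10, 12] has size 3, forcing χ ≥ 3, and the coloring below uses 3 colors, so χ(G) = 3.
A valid 3-coloring: color 1: [3, 5, 13, 14]; color 2: [4, 8, 11, 12]; color 3: [6, 7, 9, 10].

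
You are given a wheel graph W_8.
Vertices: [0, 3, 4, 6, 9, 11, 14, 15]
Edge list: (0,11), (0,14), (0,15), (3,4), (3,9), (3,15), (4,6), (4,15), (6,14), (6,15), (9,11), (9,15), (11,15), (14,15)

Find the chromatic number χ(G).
χ(G) = 4

Clique number ω(G) = 3 (lower bound: χ ≥ ω).
Odd cycle [4, 3, 9, 11, 0, 14, 6] needs 3 colors (χ ≥ 3).
Vertex 15 is adjacent to every vertex of [0, 3, 4, 6, 9, 11, 14], which already need 3 colors among themselves, so 15 needs a new color (χ ≥ 4).
The coloring below uses 4 colors, so χ(G) = 4.
A valid 4-coloring: color 1: [15]; color 2: [4, 9, 14]; color 3: [3, 6, 11]; color 4: [0].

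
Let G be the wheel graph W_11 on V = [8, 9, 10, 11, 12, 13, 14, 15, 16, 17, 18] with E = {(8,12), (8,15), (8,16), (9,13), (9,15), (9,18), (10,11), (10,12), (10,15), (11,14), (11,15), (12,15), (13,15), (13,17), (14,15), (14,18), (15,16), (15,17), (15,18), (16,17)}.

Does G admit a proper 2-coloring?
The clique on vertices [8, 15, 16] has size 3 > 2, so it alone needs 3 colors.

No, G is not 2-colorable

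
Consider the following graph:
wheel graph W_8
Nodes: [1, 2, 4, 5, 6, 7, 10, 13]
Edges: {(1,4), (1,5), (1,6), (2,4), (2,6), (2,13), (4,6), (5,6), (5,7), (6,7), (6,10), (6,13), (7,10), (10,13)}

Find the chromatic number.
χ(G) = 4

Clique number ω(G) = 3 (lower bound: χ ≥ ω).
Odd cycle [7, 10, 13, 2, 4, 1, 5] needs 3 colors (χ ≥ 3).
Vertex 6 is adjacent to every vertex of [1, 2, 4, 5, 7, 10, 13], which already need 3 colors among themselves, so 6 needs a new color (χ ≥ 4).
The coloring below uses 4 colors, so χ(G) = 4.
A valid 4-coloring: color 1: [6]; color 2: [1, 7, 13]; color 3: [2, 5, 10]; color 4: [4].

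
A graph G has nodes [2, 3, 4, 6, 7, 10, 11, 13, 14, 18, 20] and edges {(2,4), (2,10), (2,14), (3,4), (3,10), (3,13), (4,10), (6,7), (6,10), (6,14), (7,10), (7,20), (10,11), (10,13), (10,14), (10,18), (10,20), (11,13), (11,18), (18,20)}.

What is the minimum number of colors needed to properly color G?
χ(G) = 3

Clique number ω(G) = 3 (lower bound: χ ≥ ω).
The clique on [2, 4, 10] has size 3, forcing χ ≥ 3, and the coloring below uses 3 colors, so χ(G) = 3.
A valid 3-coloring: color 1: [10]; color 2: [2, 3, 6, 11, 20]; color 3: [4, 7, 13, 14, 18].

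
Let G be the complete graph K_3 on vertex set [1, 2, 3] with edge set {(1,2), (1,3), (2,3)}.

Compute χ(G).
χ(G) = 3

Clique number ω(G) = 3 (lower bound: χ ≥ ω).
The clique on [1, 2, 3] has size 3, forcing χ ≥ 3, and the coloring below uses 3 colors, so χ(G) = 3.
A valid 3-coloring: color 1: [3]; color 2: [1]; color 3: [2].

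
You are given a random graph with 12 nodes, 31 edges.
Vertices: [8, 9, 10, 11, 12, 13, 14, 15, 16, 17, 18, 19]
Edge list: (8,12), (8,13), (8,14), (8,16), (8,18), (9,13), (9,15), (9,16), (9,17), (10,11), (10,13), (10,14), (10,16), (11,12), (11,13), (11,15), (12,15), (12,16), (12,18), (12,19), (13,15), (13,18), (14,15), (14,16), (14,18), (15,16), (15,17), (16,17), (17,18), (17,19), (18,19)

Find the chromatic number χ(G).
Clique number ω(G) = 4 (lower bound: χ ≥ ω).
The clique on [9, 15, 16, 17] has size 4, forcing χ ≥ 4, and the coloring below uses 4 colors, so χ(G) = 4.
A valid 4-coloring: color 1: [8, 10, 15, 19]; color 2: [11, 16, 18]; color 3: [12, 13, 14, 17]; color 4: [9].

χ(G) = 4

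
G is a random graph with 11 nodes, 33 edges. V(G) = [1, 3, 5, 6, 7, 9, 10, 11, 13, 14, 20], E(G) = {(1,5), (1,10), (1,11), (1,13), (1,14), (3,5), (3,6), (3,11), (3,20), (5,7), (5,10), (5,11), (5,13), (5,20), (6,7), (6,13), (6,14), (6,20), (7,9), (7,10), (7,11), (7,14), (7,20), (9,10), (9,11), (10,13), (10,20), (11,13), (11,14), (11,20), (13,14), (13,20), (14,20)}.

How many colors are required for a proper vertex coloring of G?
χ(G) = 4

Clique number ω(G) = 4 (lower bound: χ ≥ ω).
The clique on [1, 5, 10, 13] has size 4, forcing χ ≥ 4, and the coloring below uses 4 colors, so χ(G) = 4.
A valid 4-coloring: color 1: [6, 10, 11]; color 2: [1, 9, 20]; color 3: [3, 7, 13]; color 4: [5, 14].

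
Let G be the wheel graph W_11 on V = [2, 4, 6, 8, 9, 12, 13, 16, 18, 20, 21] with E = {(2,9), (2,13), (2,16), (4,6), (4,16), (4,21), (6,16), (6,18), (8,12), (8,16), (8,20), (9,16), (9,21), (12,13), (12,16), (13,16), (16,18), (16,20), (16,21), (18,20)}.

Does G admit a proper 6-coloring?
Yes, G is 6-colorable

A valid 6-coloring: color 1: [16]; color 2: [4, 8, 9, 13, 18]; color 3: [2, 6, 12, 20, 21].
(χ(G) = 3 ≤ 6.)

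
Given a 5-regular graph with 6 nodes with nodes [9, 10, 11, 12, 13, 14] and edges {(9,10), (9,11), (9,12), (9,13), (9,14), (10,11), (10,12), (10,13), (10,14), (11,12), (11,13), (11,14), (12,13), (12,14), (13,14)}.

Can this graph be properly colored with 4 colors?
The clique on vertices [9, 10, 11, 12, 13, 14] has size 6 > 4, so it alone needs 6 colors.

No, G is not 4-colorable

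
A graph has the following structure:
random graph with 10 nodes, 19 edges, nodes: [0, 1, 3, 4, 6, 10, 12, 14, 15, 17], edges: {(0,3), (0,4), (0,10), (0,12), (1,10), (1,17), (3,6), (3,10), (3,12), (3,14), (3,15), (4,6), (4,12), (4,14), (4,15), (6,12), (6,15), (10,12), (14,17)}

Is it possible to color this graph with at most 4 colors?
A valid 4-coloring: color 1: [3, 4, 17]; color 2: [1, 12, 14, 15]; color 3: [6, 10]; color 4: [0].
(χ(G) = 4 ≤ 4.)

Yes, G is 4-colorable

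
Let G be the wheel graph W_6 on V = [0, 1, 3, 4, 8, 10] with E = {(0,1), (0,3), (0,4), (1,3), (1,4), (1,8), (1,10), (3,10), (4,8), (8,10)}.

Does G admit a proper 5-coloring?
A valid 5-coloring: color 1: [1]; color 2: [0, 10]; color 3: [3, 8]; color 4: [4].
(χ(G) = 4 ≤ 5.)

Yes, G is 5-colorable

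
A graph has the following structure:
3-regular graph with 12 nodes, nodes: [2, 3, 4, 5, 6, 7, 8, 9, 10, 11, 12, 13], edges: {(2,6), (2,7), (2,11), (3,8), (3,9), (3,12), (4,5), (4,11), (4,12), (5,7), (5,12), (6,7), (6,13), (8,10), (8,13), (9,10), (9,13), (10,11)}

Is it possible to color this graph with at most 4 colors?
A valid 4-coloring: color 1: [3, 5, 6, 11]; color 2: [7, 10, 12, 13]; color 3: [2, 4, 8, 9].
(χ(G) = 3 ≤ 4.)

Yes, G is 4-colorable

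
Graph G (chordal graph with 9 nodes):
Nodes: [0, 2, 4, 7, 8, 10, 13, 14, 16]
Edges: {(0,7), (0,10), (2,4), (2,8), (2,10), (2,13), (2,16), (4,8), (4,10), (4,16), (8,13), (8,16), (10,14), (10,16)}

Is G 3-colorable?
No, G is not 3-colorable

The clique on vertices [2, 4, 8, 16] has size 4 > 3, so it alone needs 4 colors.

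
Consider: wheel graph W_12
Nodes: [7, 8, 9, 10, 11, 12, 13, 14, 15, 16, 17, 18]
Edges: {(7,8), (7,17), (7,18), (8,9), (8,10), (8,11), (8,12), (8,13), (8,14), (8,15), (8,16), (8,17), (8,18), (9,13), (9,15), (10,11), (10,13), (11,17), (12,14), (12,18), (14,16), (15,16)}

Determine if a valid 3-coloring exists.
Odd cycle [13, 10, 11, 17, 7, 18, 12, 14, 16, 15, 9] needs 3 colors (χ ≥ 3).
Vertex 8 is adjacent to every vertex of [7, 9, 10, 11, 12, 13, 14, 15, 16, 17, 18], which already need 3 colors among themselves, so 8 needs a new color (χ ≥ 4).
Hence χ(G) ≥ 4 > 3, so no proper 3-coloring exists.

No, G is not 3-colorable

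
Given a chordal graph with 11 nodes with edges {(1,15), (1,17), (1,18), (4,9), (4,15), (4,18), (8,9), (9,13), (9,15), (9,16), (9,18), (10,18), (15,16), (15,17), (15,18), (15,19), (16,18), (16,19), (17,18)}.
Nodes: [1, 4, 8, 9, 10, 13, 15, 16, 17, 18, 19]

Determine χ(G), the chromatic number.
χ(G) = 4

Clique number ω(G) = 4 (lower bound: χ ≥ ω).
The clique on [1, 15, 17, 18] has size 4, forcing χ ≥ 4, and the coloring below uses 4 colors, so χ(G) = 4.
A valid 4-coloring: color 1: [8, 13, 18, 19]; color 2: [10, 15]; color 3: [1, 9]; color 4: [4, 16, 17].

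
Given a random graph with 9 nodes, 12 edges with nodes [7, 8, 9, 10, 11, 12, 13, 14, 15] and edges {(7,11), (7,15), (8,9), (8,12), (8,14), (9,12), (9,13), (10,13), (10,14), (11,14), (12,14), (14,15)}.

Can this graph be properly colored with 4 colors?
Yes, G is 4-colorable

A valid 4-coloring: color 1: [7, 9, 14]; color 2: [8, 10, 11, 15]; color 3: [12, 13].
(χ(G) = 3 ≤ 4.)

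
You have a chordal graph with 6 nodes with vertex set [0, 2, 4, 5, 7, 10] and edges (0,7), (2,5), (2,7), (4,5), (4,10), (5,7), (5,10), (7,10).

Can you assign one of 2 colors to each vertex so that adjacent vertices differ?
The clique on vertices [4, 5, 10] has size 3 > 2, so it alone needs 3 colors.

No, G is not 2-colorable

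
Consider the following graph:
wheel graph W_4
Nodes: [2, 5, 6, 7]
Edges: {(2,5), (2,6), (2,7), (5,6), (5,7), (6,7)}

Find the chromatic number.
χ(G) = 4

Clique number ω(G) = 4 (lower bound: χ ≥ ω).
The clique on [2, 5, 6, 7] has size 4, forcing χ ≥ 4, and the coloring below uses 4 colors, so χ(G) = 4.
A valid 4-coloring: color 1: [2]; color 2: [5]; color 3: [6]; color 4: [7].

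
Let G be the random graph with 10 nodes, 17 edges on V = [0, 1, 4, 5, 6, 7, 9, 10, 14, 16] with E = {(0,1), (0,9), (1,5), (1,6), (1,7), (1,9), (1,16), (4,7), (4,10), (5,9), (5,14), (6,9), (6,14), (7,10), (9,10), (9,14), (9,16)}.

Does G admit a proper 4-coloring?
A valid 4-coloring: color 1: [4, 9]; color 2: [1, 10, 14]; color 3: [0, 5, 6, 7, 16].
(χ(G) = 3 ≤ 4.)

Yes, G is 4-colorable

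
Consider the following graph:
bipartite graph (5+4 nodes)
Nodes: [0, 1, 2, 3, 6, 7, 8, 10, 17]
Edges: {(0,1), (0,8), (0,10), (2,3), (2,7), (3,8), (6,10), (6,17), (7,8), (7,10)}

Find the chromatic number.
Clique number ω(G) = 2 (lower bound: χ ≥ ω).
The graph is bipartite (no odd cycle), so 2 colors suffice: χ(G) = 2.
A valid 2-coloring: color 1: [1, 2, 8, 10, 17]; color 2: [0, 3, 6, 7].

χ(G) = 2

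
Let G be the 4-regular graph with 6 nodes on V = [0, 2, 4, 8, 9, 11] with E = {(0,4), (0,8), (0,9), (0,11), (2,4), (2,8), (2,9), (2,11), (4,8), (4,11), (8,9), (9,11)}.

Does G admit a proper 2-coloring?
No, G is not 2-colorable

The clique on vertices [0, 8, 9] has size 3 > 2, so it alone needs 3 colors.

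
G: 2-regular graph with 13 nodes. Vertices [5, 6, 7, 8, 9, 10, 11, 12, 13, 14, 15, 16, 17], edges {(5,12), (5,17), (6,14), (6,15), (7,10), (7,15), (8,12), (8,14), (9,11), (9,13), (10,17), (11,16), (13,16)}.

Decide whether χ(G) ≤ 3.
A valid 3-coloring: color 1: [5, 6, 7, 8, 11, 13]; color 2: [9, 12, 14, 15, 16, 17]; color 3: [10].
(χ(G) = 3 ≤ 3.)

Yes, G is 3-colorable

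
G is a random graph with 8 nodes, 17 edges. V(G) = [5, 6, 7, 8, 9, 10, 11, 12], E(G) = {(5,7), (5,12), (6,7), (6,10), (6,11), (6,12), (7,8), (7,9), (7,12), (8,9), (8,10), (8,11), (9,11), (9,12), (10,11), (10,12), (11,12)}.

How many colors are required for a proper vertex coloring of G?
Clique number ω(G) = 4 (lower bound: χ ≥ ω).
The clique on [6, 10, 11, 12] has size 4, forcing χ ≥ 4, and the coloring below uses 4 colors, so χ(G) = 4.
A valid 4-coloring: color 1: [8, 12]; color 2: [7, 11]; color 3: [5, 6, 9]; color 4: [10].

χ(G) = 4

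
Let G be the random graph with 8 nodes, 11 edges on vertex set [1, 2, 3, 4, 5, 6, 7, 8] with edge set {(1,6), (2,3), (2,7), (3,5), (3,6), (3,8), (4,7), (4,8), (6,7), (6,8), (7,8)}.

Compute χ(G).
Clique number ω(G) = 3 (lower bound: χ ≥ ω).
The clique on [3, 6, 8] has size 3, forcing χ ≥ 3, and the coloring below uses 3 colors, so χ(G) = 3.
A valid 3-coloring: color 1: [2, 4, 5, 6]; color 2: [1, 8]; color 3: [3, 7].

χ(G) = 3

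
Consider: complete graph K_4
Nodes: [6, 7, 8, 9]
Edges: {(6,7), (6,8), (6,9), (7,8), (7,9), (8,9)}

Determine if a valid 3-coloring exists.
The clique on vertices [6, 7, 8, 9] has size 4 > 3, so it alone needs 4 colors.

No, G is not 3-colorable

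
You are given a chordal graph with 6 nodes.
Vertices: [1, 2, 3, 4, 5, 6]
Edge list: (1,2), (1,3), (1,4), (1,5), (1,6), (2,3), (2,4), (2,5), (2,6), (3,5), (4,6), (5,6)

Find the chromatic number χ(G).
χ(G) = 4

Clique number ω(G) = 4 (lower bound: χ ≥ ω).
The clique on [1, 2, 4, 6] has size 4, forcing χ ≥ 4, and the coloring below uses 4 colors, so χ(G) = 4.
A valid 4-coloring: color 1: [1]; color 2: [2]; color 3: [3, 6]; color 4: [4, 5].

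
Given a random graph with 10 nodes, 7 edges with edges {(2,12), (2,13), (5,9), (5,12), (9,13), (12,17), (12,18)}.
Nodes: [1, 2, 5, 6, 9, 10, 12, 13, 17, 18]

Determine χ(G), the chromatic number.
Clique number ω(G) = 2 (lower bound: χ ≥ ω).
Odd cycle [13, 9, 5, 12, 2] needs 3 colors (χ ≥ 3).
The coloring below uses 3 colors, so χ(G) = 3.
A valid 3-coloring: color 1: [1, 6, 10, 12, 13]; color 2: [2, 9, 17, 18]; color 3: [5].

χ(G) = 3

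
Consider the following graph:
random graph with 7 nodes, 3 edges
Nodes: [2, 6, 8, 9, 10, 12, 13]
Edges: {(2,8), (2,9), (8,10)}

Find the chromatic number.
Clique number ω(G) = 2 (lower bound: χ ≥ ω).
The graph is bipartite (no odd cycle), so 2 colors suffice: χ(G) = 2.
A valid 2-coloring: color 1: [2, 6, 10, 12, 13]; color 2: [8, 9].

χ(G) = 2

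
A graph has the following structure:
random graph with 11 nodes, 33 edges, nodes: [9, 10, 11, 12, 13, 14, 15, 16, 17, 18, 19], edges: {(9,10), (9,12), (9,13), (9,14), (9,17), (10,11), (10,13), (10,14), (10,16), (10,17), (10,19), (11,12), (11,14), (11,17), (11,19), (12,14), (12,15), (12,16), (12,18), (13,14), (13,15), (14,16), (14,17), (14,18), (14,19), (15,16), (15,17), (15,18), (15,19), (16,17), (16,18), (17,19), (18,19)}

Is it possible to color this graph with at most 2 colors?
No, G is not 2-colorable

The clique on vertices [10, 11, 14, 17, 19] has size 5 > 2, so it alone needs 5 colors.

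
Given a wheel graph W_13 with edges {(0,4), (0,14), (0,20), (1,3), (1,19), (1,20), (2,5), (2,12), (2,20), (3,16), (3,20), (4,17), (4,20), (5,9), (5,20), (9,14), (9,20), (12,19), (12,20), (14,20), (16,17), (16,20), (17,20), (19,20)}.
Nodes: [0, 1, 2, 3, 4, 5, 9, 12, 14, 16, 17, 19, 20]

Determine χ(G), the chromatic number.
Clique number ω(G) = 3 (lower bound: χ ≥ ω).
The clique on [0, 4, 20] has size 3, forcing χ ≥ 3, and the coloring below uses 3 colors, so χ(G) = 3.
A valid 3-coloring: color 1: [20]; color 2: [0, 2, 3, 9, 17, 19]; color 3: [1, 4, 5, 12, 14, 16].

χ(G) = 3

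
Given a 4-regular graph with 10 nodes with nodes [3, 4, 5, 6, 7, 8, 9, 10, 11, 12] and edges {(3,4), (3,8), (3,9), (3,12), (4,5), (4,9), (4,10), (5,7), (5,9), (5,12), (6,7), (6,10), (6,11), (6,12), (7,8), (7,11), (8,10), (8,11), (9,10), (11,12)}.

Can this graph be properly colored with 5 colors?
Yes, G is 5-colorable

A valid 5-coloring: color 1: [3, 5, 10, 11]; color 2: [4, 6, 8]; color 3: [7, 9, 12].
(χ(G) = 3 ≤ 5.)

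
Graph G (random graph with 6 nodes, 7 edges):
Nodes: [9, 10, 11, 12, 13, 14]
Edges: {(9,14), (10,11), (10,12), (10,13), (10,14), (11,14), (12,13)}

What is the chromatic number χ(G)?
Clique number ω(G) = 3 (lower bound: χ ≥ ω).
The clique on [10, 11, 14] has size 3, forcing χ ≥ 3, and the coloring below uses 3 colors, so χ(G) = 3.
A valid 3-coloring: color 1: [9, 10]; color 2: [12, 14]; color 3: [11, 13].

χ(G) = 3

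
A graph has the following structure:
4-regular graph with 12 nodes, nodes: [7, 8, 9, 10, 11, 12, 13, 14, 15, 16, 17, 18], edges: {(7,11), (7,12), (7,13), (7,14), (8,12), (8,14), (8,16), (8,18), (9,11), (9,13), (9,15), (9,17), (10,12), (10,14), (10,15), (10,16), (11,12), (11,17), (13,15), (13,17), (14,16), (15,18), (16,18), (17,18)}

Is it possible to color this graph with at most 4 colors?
Yes, G is 4-colorable

A valid 4-coloring: color 1: [8, 10, 11, 13]; color 2: [12, 14, 15, 17]; color 3: [7, 9, 16]; color 4: [18].
(χ(G) = 3 ≤ 4.)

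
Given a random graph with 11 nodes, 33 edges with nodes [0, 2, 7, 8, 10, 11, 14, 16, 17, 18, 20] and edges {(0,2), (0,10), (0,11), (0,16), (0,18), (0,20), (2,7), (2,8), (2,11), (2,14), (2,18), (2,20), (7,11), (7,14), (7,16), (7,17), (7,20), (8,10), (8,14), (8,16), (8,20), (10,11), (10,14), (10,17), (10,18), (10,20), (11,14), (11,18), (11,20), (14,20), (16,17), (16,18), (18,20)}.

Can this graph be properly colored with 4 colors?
No, G is not 4-colorable

The clique on vertices [0, 2, 11, 18, 20] has size 5 > 4, so it alone needs 5 colors.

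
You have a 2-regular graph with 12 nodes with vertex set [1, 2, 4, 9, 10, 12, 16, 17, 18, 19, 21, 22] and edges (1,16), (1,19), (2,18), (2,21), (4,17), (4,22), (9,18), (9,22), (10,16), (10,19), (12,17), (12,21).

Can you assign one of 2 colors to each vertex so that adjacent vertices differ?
A valid 2-coloring: color 1: [1, 10, 17, 18, 21, 22]; color 2: [2, 4, 9, 12, 16, 19].
(χ(G) = 2 ≤ 2.)

Yes, G is 2-colorable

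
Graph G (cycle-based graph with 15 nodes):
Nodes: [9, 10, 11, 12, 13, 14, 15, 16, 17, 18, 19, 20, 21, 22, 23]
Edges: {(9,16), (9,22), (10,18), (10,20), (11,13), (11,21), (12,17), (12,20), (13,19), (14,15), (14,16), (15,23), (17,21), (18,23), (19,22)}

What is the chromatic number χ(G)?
Clique number ω(G) = 2 (lower bound: χ ≥ ω).
Odd cycle [21, 11, 13, 19, 22, 9, 16, 14, 15, 23, 18, 10, 20, 12, 17] needs 3 colors (χ ≥ 3).
The coloring below uses 3 colors, so χ(G) = 3.
A valid 3-coloring: color 1: [12, 13, 15, 16, 18, 21, 22]; color 2: [9, 10, 11, 14, 17, 19, 23]; color 3: [20].

χ(G) = 3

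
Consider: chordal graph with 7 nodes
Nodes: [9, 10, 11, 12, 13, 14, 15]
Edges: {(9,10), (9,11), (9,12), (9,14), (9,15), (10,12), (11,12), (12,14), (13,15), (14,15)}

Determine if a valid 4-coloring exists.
A valid 4-coloring: color 1: [9, 13]; color 2: [12, 15]; color 3: [10, 11, 14].
(χ(G) = 3 ≤ 4.)

Yes, G is 4-colorable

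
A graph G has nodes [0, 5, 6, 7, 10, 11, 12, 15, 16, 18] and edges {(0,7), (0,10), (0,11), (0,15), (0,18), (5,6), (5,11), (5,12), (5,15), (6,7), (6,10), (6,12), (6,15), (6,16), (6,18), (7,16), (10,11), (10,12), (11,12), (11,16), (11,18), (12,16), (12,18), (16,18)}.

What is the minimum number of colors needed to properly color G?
Clique number ω(G) = 4 (lower bound: χ ≥ ω).
The clique on [11, 12, 16, 18] has size 4, forcing χ ≥ 4, and the coloring below uses 4 colors, so χ(G) = 4.
A valid 4-coloring: color 1: [6, 11]; color 2: [0, 12]; color 3: [5, 7, 10, 18]; color 4: [15, 16].

χ(G) = 4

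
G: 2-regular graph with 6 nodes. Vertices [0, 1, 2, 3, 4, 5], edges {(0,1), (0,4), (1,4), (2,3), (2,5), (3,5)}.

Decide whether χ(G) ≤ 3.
Yes, G is 3-colorable

A valid 3-coloring: color 1: [2, 4]; color 2: [0, 3]; color 3: [1, 5].
(χ(G) = 3 ≤ 3.)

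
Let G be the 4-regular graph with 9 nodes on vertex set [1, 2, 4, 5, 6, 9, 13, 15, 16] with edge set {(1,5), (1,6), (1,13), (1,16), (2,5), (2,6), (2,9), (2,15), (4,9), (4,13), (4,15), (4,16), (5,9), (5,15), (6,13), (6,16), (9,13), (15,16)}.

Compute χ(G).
Clique number ω(G) = 3 (lower bound: χ ≥ ω).
The clique on [1, 6, 16] has size 3, forcing χ ≥ 3, and the coloring below uses 3 colors, so χ(G) = 3.
A valid 3-coloring: color 1: [5, 13, 16]; color 2: [1, 2, 4]; color 3: [6, 9, 15].

χ(G) = 3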